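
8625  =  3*2875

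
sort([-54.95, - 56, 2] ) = [-56, - 54.95, 2]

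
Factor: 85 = 5^1*17^1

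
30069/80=375+69/80 = 375.86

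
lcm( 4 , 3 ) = 12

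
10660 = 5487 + 5173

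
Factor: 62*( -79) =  - 2^1*31^1 *79^1 = - 4898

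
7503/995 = 7 + 538/995 = 7.54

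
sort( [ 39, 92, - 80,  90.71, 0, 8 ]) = [-80,  0,  8,  39, 90.71, 92 ]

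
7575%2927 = 1721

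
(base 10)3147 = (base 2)110001001011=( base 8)6113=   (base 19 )8dc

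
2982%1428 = 126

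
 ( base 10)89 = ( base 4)1121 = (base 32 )2p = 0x59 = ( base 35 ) 2J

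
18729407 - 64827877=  - 46098470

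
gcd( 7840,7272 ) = 8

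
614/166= 307/83 = 3.70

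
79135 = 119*665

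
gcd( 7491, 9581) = 11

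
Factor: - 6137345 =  -5^1*1227469^1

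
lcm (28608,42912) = 85824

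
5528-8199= -2671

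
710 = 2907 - 2197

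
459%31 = 25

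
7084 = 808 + 6276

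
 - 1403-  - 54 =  - 1349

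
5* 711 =3555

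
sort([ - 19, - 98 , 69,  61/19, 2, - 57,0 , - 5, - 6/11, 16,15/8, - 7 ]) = [-98, - 57, - 19, - 7,-5, - 6/11, 0,15/8,2, 61/19 , 16, 69]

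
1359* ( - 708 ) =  - 962172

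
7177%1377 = 292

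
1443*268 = 386724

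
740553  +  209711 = 950264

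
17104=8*2138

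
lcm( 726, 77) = 5082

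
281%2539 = 281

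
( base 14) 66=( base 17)55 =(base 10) 90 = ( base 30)30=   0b1011010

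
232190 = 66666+165524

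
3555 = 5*711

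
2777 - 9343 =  - 6566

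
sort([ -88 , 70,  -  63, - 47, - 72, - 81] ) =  [ - 88, - 81 , - 72, - 63, - 47,  70]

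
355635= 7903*45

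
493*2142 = 1056006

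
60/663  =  20/221 = 0.09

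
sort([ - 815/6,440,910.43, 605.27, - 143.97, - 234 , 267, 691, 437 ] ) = [ - 234, - 143.97,- 815/6 , 267, 437,440,605.27, 691, 910.43 ] 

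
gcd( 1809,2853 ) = 9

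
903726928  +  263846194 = 1167573122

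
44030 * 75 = 3302250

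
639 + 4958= 5597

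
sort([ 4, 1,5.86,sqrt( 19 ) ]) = [ 1, 4,sqrt(19 ),5.86]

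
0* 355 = 0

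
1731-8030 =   -  6299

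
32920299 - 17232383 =15687916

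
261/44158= 261/44158 = 0.01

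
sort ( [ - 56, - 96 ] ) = [ - 96, - 56 ] 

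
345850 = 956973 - 611123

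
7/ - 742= - 1 + 105/106 = - 0.01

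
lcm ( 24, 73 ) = 1752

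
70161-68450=1711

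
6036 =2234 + 3802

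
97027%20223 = 16135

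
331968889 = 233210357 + 98758532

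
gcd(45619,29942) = 1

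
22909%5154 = 2293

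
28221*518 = 14618478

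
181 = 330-149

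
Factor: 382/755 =2^1*5^( - 1 ) * 151^( - 1)*191^1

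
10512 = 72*146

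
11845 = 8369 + 3476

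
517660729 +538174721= 1055835450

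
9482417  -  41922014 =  - 32439597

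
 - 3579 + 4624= 1045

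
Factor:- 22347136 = -2^7*7^3*509^1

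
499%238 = 23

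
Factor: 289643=289643^1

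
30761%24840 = 5921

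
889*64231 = 57101359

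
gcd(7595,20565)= 5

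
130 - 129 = 1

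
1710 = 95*18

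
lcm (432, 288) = 864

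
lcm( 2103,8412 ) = 8412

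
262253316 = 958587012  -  696333696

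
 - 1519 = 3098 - 4617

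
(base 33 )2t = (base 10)95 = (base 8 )137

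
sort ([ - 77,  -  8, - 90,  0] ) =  [-90, - 77, - 8,0]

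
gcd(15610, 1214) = 2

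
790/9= 87 + 7/9 = 87.78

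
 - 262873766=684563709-947437475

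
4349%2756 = 1593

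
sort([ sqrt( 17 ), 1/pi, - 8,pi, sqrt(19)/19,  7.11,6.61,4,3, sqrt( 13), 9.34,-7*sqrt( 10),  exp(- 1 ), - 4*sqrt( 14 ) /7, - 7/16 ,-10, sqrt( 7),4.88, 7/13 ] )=[ - 7*sqrt( 10), - 10,-8,- 4*sqrt( 14)/7, - 7/16,sqrt( 19) /19, 1/pi, exp( - 1), 7/13, sqrt( 7),3, pi, sqrt( 13),4, sqrt (17),4.88, 6.61, 7.11, 9.34]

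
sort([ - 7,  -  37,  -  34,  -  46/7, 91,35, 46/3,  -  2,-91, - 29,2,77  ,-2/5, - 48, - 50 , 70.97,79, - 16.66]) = [ - 91,-50,-48, - 37, - 34, - 29,  -  16.66, - 7,-46/7,-2 , - 2/5,2, 46/3,  35,70.97,77,79 , 91 ] 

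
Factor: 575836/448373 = 2^2*359^1*401^1 * 448373^(  -  1)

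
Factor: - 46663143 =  - 3^1*233^1*241^1*277^1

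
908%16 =12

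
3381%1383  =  615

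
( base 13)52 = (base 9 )74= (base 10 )67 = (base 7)124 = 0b1000011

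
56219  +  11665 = 67884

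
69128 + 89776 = 158904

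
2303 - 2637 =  - 334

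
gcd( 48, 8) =8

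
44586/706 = 63  +  54/353 =63.15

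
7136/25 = 7136/25 = 285.44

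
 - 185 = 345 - 530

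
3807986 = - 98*( - 38857)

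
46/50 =23/25 = 0.92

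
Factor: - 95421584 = - 2^4*653^1 * 9133^1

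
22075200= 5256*4200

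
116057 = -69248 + 185305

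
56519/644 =56519/644=87.76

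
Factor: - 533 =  - 13^1*41^1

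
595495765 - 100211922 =495283843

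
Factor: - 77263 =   -  77263^1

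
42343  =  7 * 6049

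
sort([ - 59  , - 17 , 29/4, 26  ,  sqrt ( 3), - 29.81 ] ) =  [ - 59, - 29.81,  -  17,sqrt(3 ),  29/4,26] 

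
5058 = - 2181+7239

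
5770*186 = 1073220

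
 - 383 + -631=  - 1014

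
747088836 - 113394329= 633694507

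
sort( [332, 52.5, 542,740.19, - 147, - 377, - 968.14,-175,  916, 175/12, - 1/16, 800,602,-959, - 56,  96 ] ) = [ - 968.14, - 959, - 377,  -  175, -147, - 56, - 1/16, 175/12, 52.5,96, 332  ,  542,602, 740.19,  800, 916] 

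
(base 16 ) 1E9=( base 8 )751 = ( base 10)489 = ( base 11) 405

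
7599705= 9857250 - 2257545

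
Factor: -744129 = -3^2*89^1 * 929^1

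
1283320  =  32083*40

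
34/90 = 17/45 = 0.38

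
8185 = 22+8163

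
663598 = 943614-280016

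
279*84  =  23436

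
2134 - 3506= - 1372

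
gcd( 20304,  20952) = 216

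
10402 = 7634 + 2768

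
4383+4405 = 8788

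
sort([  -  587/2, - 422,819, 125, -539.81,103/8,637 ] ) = [-539.81, - 422, - 587/2, 103/8 , 125,  637,819 ]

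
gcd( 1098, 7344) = 18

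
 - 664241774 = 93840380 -758082154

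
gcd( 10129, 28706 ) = 1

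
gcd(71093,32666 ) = 1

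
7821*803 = 6280263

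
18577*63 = 1170351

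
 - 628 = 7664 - 8292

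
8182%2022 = 94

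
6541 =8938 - 2397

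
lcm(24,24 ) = 24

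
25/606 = 25/606 = 0.04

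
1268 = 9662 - 8394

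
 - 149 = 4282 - 4431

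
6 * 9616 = 57696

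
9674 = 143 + 9531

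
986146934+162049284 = 1148196218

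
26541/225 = 2949/25 = 117.96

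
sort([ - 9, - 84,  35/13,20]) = [ - 84, - 9 , 35/13,20 ] 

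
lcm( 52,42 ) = 1092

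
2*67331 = 134662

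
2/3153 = 2/3153 =0.00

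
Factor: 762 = 2^1*3^1  *127^1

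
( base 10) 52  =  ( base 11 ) 48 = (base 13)40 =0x34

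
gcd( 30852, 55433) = 1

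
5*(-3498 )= - 17490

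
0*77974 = 0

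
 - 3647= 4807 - 8454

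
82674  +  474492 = 557166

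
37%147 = 37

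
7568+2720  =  10288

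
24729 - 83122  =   - 58393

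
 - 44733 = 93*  ( - 481)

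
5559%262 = 57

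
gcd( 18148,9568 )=52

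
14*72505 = 1015070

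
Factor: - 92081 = - 11^2*761^1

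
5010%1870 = 1270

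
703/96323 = 703/96323 = 0.01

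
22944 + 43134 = 66078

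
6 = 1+5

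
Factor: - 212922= -2^1*3^3*3943^1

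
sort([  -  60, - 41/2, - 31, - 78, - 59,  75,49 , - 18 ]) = [ - 78, - 60,- 59, -31 , - 41/2, - 18 , 49,75 ] 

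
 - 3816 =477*( - 8 ) 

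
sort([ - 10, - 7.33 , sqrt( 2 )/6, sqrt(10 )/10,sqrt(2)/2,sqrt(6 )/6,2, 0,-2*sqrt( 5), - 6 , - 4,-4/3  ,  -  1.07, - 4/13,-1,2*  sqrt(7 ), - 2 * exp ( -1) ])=[ - 10 , - 7.33 ,-6 , - 2 * sqrt( 5), - 4,  -  4/3, - 1.07, - 1,-2*exp( - 1), - 4/13, 0,sqrt(2 ) /6,sqrt( 10 )/10,  sqrt( 6) /6,sqrt(2)/2, 2, 2*sqrt( 7 )] 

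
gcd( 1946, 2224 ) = 278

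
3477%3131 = 346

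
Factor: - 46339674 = -2^1*3^1*7723279^1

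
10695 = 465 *23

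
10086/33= 3362/11 = 305.64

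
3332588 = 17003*196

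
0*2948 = 0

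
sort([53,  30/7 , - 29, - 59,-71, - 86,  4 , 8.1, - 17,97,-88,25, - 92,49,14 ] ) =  [ - 92, - 88, - 86, - 71, - 59, - 29, - 17,4, 30/7, 8.1,14 , 25,49, 53,97] 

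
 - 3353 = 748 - 4101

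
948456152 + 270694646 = 1219150798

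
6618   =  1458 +5160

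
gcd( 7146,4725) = 9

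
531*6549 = 3477519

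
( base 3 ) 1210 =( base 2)110000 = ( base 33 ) 1F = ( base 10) 48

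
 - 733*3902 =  - 2860166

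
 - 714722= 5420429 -6135151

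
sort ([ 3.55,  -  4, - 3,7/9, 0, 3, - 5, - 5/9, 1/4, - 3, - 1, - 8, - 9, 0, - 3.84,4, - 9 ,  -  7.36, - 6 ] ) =[ - 9, - 9,  -  8, - 7.36, - 6, - 5, - 4 ,  -  3.84, - 3, - 3, - 1,-5/9,0, 0,  1/4, 7/9, 3, 3.55 , 4]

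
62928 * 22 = 1384416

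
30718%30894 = 30718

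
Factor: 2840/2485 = 2^3*7^( - 1) = 8/7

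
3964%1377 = 1210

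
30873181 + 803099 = 31676280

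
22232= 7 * 3176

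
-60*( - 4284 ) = 257040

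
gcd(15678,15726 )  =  6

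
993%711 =282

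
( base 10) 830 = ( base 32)pu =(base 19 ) 25D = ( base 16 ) 33E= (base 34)OE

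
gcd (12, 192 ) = 12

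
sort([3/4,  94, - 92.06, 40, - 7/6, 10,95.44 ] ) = [ - 92.06, - 7/6,3/4, 10, 40, 94, 95.44 ]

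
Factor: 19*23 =19^1*23^1= 437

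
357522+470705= 828227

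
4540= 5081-541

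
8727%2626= 849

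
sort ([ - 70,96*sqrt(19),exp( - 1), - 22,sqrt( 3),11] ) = [ - 70,-22,exp ( - 1 ), sqrt(3 ), 11,96*sqrt(19 ) ] 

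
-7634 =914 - 8548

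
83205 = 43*1935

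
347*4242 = 1471974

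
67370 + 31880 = 99250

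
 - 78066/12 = -13011/2 = -6505.50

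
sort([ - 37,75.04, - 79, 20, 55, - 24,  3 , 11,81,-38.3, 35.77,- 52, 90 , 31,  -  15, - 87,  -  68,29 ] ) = [  -  87,  -  79, - 68,  -  52, - 38.3, - 37,-24, - 15, 3, 11 , 20, 29,31, 35.77,55 , 75.04,81,90]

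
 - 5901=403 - 6304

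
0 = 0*170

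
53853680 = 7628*7060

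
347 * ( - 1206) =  - 418482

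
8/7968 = 1/996 = 0.00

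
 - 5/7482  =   - 1 + 7477/7482=- 0.00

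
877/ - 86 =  - 877/86 = - 10.20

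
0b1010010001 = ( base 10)657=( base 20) 1CH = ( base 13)3b7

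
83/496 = 83/496 = 0.17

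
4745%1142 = 177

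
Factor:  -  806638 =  - 2^1*7^2 *8231^1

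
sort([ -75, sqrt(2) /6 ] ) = [-75, sqrt ( 2) /6] 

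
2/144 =1/72  =  0.01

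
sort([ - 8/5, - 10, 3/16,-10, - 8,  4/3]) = [ - 10, - 10, - 8,  -  8/5, 3/16, 4/3]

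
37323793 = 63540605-26216812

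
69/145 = 69/145= 0.48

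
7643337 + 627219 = 8270556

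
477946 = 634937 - 156991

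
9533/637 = 9533/637 = 14.97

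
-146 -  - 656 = 510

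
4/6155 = 4/6155= 0.00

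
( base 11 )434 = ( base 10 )521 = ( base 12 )375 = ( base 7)1343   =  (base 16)209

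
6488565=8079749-1591184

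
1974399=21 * 94019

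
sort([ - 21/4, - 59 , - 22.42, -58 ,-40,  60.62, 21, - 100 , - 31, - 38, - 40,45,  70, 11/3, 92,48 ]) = [ - 100, - 59, - 58, - 40, -40, - 38 , - 31, - 22.42, - 21/4, 11/3,21,45, 48,60.62,  70, 92]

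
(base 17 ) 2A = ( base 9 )48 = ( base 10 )44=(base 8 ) 54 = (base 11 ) 40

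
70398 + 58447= 128845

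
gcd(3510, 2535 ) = 195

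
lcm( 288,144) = 288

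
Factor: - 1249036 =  - 2^2*61^1*5119^1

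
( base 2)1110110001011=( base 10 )7563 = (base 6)55003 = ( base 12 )4463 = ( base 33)6v6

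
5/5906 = 5/5906 = 0.00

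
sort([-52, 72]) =[-52, 72] 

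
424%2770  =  424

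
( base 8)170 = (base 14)88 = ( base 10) 120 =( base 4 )1320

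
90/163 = 90/163 =0.55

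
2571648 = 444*5792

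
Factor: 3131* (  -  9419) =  - 31^1*101^1* 9419^1 = -29490889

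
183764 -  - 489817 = 673581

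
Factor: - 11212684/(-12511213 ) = 2^2*7^1*11^( - 1)*13^( - 1) * 23^2*757^1 * 87491^(-1)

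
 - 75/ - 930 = 5/62 = 0.08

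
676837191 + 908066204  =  1584903395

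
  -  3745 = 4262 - 8007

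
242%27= 26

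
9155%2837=644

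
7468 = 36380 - 28912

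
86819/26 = 86819/26 = 3339.19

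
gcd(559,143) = 13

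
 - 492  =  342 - 834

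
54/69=18/23 = 0.78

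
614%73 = 30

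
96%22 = 8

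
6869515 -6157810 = 711705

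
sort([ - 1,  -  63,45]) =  [ - 63, - 1,45]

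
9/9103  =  9/9103 = 0.00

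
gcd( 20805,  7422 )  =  3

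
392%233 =159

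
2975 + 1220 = 4195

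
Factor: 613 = 613^1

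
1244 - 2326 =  - 1082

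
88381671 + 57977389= 146359060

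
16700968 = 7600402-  - 9100566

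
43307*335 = 14507845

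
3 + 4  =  7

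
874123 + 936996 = 1811119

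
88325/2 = 88325/2=44162.50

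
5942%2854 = 234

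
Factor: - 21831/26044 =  - 57/68 = - 2^ ( - 2 )*3^1*17^( - 1) *19^1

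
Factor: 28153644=2^2*3^1*2346137^1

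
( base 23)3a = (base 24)37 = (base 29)2l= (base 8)117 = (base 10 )79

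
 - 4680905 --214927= - 4465978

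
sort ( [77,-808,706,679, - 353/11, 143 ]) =[ - 808, - 353/11, 77,  143, 679, 706]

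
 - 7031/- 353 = 19 + 324/353 = 19.92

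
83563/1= 83563 = 83563.00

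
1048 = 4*262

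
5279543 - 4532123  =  747420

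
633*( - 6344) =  - 4015752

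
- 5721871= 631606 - 6353477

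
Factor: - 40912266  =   - 2^1*3^1*73^1*93407^1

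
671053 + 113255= 784308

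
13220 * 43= 568460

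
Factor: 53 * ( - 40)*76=-161120  =  -  2^5*5^1 * 19^1*53^1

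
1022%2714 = 1022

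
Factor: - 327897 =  - 3^2*36433^1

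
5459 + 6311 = 11770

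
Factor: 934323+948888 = 1883211 = 3^1  *  11^1 * 149^1*383^1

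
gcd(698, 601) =1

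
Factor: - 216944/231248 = - 91/97 =- 7^1 * 13^1 * 97^( - 1) 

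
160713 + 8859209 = 9019922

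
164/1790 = 82/895 = 0.09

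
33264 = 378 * 88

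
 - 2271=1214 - 3485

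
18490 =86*215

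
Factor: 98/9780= 2^( - 1)*3^ (-1 )*5^(-1 )*7^2 * 163^( - 1)= 49/4890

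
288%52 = 28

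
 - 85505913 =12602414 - 98108327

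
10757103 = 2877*3739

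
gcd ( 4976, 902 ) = 2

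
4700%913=135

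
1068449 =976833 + 91616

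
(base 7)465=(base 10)243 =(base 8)363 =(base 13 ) 159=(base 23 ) AD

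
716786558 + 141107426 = 857893984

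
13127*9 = 118143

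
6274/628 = 9 + 311/314 = 9.99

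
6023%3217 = 2806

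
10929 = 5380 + 5549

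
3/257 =3/257 = 0.01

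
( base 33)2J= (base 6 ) 221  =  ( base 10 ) 85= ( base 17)50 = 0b1010101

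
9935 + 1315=11250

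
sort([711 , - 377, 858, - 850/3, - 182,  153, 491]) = [-377, - 850/3, - 182,153,  491 , 711  ,  858 ] 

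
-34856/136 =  - 4357/17 = - 256.29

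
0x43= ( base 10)67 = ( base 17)3G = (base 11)61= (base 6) 151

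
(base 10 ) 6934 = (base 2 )1101100010110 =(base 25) B29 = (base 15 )20C4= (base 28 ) 8NI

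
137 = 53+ 84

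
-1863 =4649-6512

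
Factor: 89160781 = 181^1*492601^1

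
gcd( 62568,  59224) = 88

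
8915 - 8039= 876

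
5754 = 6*959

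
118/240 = 59/120 = 0.49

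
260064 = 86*3024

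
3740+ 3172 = 6912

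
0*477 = 0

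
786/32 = 24 + 9/16= 24.56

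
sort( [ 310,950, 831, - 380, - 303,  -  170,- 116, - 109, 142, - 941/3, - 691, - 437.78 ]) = [ - 691, - 437.78, -380, - 941/3,-303, - 170 ,  -  116, - 109,142,310, 831,950]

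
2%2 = 0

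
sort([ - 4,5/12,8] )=[ - 4, 5/12 , 8]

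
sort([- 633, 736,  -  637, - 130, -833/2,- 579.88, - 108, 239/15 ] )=[  -  637, - 633,  -  579.88, - 833/2,  -  130, - 108, 239/15,  736 ] 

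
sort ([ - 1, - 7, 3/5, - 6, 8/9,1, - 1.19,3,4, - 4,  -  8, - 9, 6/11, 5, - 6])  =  [-9  , - 8, - 7, - 6, - 6 , - 4,-1.19,-1,6/11,3/5,8/9, 1,3,4,5]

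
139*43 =5977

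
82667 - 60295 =22372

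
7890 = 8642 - 752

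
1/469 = 1/469 = 0.00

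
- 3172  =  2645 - 5817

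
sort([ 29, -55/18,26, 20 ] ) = [  -  55/18,  20, 26,  29 ] 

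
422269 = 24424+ 397845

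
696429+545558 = 1241987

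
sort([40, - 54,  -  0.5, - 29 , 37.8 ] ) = [ - 54, - 29, - 0.5, 37.8, 40 ] 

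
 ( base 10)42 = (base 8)52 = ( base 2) 101010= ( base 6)110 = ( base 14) 30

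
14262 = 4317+9945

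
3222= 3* 1074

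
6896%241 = 148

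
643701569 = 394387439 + 249314130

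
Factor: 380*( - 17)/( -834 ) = 3230/417 = 2^1*3^(- 1)*5^1*17^1*19^1*139^( - 1)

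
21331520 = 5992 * 3560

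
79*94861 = 7494019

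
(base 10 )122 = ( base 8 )172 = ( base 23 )57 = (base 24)52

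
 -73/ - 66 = 1 + 7/66 = 1.11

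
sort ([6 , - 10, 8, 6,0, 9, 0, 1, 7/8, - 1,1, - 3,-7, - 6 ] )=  [ - 10, - 7, - 6,-3 , - 1,0,0, 7/8,1, 1,6, 6, 8, 9 ]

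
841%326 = 189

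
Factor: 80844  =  2^2*3^1*6737^1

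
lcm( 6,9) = 18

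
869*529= 459701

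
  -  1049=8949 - 9998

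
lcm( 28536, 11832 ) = 485112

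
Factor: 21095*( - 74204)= - 2^2*5^1*13^1 * 1427^1*4219^1 = - 1565333380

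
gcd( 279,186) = 93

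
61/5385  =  61/5385 = 0.01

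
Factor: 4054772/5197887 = 2^2 * 3^( - 2 )*17^1* 19^( - 1 ) * 113^( - 1)*269^ ( - 1)*59629^1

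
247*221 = 54587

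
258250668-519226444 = -260975776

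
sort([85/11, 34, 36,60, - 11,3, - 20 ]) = [ - 20, - 11,3, 85/11,34, 36,60] 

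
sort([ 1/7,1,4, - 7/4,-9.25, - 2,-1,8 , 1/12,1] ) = [ - 9.25,  -  2, - 7/4, - 1,1/12 , 1/7,1,1,4, 8 ] 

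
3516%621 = 411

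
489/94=5+19/94 = 5.20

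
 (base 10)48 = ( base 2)110000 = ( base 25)1N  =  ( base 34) 1E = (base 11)44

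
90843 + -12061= 78782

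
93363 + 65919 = 159282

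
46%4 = 2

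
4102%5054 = 4102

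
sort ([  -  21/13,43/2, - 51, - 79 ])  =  [ -79, - 51, - 21/13 , 43/2 ] 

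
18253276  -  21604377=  - 3351101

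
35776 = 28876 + 6900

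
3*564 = 1692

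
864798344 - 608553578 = 256244766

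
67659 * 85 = 5751015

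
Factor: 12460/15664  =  35/44=2^( - 2)*5^1*7^1 *11^( - 1)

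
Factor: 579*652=377508 = 2^2*3^1*163^1* 193^1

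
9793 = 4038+5755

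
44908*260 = 11676080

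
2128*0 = 0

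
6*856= 5136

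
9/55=9/55=   0.16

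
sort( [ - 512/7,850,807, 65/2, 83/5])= [ - 512/7,83/5,65/2,  807,850 ] 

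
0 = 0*453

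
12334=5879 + 6455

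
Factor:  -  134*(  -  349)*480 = 22447680 = 2^6*3^1*5^1*67^1*349^1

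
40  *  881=35240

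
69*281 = 19389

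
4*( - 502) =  - 2008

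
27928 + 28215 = 56143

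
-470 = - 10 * 47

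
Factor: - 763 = -7^1 * 109^1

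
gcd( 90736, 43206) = 2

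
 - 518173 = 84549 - 602722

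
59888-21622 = 38266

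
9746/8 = 1218+1/4 =1218.25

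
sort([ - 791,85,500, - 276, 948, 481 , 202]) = [ - 791, - 276,  85, 202,  481,500,948]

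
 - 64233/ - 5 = 64233/5  =  12846.60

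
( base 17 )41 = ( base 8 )105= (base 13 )54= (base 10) 69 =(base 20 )39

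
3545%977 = 614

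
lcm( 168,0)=0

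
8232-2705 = 5527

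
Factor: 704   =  2^6*11^1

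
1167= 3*389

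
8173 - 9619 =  - 1446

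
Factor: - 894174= - 2^1*3^1*71^1*2099^1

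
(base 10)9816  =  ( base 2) 10011001011000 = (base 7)40422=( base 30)AR6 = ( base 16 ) 2658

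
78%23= 9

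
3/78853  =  3/78853= 0.00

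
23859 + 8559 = 32418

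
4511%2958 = 1553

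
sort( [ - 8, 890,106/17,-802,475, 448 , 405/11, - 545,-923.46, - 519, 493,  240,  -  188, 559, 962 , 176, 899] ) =[-923.46, - 802, - 545, - 519, -188, - 8, 106/17, 405/11,176,240,448, 475 , 493,  559,  890 , 899,962 ]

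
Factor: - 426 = -2^1*3^1*71^1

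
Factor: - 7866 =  - 2^1*3^2*19^1*23^1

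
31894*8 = 255152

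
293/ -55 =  - 293/55  =  - 5.33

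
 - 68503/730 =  - 68503/730 = -93.84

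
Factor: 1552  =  2^4*97^1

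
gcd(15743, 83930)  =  7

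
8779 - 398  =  8381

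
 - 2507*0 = 0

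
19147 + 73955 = 93102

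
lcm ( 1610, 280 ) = 6440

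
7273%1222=1163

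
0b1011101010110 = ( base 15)1B84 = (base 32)5QM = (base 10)5974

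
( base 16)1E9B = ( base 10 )7835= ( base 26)bf9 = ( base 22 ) g43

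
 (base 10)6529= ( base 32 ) 6C1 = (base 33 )5WS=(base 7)25015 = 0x1981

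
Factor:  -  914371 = -914371^1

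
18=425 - 407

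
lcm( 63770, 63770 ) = 63770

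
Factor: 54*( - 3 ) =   -  162 =-2^1*3^4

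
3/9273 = 1/3091 = 0.00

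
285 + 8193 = 8478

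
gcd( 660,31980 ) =60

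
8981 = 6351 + 2630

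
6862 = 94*73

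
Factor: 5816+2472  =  2^5 * 7^1 * 37^1  =  8288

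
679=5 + 674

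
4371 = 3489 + 882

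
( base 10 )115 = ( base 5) 430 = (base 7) 223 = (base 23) 50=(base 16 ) 73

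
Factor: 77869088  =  2^5*11^1*221219^1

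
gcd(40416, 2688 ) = 96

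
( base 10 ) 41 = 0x29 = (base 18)25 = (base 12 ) 35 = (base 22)1J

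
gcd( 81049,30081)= 1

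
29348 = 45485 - 16137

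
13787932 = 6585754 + 7202178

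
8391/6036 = 2797/2012 = 1.39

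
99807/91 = 99807/91 =1096.78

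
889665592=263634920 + 626030672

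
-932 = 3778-4710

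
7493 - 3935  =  3558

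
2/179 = 2/179 = 0.01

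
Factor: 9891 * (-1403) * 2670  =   - 2^1*3^3*  5^1*7^1 * 23^1*61^1 * 89^1*157^1  =  - 37051784910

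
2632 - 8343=-5711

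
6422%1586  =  78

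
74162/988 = 75 + 31/494 = 75.06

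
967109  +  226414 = 1193523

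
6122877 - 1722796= 4400081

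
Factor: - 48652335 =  - 3^2 * 5^1 *1081163^1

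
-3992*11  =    -  43912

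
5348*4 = 21392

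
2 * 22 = 44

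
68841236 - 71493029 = - 2651793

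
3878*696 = 2699088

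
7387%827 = 771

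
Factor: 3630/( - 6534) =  - 5/9=- 3^( - 2)*5^1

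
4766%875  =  391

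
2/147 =2/147 = 0.01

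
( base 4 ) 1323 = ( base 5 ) 443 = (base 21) 5i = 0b1111011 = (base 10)123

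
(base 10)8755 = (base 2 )10001000110011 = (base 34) 7jh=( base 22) I1L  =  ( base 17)1d50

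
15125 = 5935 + 9190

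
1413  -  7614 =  - 6201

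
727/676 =1 + 51/676=1.08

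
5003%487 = 133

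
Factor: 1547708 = 2^2*386927^1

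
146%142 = 4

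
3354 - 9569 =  - 6215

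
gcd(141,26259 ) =3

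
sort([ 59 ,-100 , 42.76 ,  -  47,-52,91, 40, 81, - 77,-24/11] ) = [ - 100, - 77, - 52,-47,-24/11,40,42.76,59,81,91]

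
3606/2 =1803 = 1803.00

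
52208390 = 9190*5681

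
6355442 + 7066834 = 13422276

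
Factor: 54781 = 29^1 * 1889^1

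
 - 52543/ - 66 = 52543/66  =  796.11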